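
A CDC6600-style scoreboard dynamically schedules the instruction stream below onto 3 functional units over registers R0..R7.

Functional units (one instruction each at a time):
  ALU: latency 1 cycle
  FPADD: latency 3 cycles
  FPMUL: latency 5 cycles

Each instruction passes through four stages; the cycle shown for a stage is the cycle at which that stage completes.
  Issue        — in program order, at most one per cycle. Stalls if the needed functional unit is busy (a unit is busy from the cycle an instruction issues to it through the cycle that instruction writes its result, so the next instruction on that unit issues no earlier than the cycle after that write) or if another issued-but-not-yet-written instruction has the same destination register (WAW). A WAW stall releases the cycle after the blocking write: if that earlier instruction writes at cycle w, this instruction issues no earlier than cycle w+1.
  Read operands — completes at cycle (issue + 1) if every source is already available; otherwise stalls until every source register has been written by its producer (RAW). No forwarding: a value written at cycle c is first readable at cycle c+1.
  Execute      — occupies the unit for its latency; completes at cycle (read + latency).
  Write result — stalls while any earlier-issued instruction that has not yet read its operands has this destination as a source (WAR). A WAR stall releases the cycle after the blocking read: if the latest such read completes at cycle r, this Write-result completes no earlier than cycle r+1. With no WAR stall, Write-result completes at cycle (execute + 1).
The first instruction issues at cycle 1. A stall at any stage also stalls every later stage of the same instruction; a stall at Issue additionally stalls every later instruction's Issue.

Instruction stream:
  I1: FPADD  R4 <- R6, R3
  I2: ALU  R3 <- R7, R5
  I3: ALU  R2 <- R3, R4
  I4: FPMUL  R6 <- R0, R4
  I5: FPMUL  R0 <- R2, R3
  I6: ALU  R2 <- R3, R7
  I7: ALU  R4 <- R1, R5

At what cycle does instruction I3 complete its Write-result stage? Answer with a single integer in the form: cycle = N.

cycle = 9

cycle 1: I1 issues→FPADD
cycle 2: I1 reads | I2 issues→ALU
cycle 3: I2 reads
cycle 4: I2 exec-done
cycle 5: I1 exec-done | I2 writes R3
cycle 6: I1 writes R4 | I3 issues→ALU
cycle 7: I3 reads | I4 issues→FPMUL
cycle 8: I3 exec-done | I4 reads
cycle 9: I3 writes R2
cycle 13: I4 exec-done
cycle 14: I4 writes R6
cycle 15: I5 issues→FPMUL
cycle 16: I5 reads | I6 issues→ALU
cycle 17: I6 reads
cycle 18: I6 exec-done
cycle 19: I6 writes R2
cycle 20: I7 issues→ALU
cycle 21: I5 exec-done | I7 reads
cycle 22: I5 writes R0 | I7 exec-done
cycle 23: I7 writes R4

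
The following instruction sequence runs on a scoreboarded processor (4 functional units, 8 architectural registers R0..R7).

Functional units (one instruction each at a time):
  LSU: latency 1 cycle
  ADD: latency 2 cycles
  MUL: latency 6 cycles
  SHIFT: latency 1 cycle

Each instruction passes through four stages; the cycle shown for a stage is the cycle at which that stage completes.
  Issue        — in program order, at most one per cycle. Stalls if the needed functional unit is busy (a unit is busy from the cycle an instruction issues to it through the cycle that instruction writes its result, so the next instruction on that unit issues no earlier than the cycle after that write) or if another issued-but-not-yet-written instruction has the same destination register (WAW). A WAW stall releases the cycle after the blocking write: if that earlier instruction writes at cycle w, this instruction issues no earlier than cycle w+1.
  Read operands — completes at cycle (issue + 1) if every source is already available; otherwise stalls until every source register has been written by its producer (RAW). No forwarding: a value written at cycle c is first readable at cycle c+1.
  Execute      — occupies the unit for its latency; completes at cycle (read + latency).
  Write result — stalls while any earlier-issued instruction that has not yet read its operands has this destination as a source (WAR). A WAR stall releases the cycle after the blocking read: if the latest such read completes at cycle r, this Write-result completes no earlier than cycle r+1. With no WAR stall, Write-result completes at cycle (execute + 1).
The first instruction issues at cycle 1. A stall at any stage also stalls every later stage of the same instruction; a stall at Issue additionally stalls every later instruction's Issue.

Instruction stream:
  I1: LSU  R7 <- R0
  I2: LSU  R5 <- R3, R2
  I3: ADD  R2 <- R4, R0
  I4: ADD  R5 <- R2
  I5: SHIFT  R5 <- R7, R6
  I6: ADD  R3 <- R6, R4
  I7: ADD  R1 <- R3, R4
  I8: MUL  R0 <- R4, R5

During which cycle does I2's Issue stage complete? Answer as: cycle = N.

t=1  I1→LSU
t=2  I1 RO
t=3  I1 EX
t=4  I1 WR R7
t=5  I2→LSU
t=6  I2 RO, I3→ADD
t=7  I2 EX, I3 RO
t=8  I2 WR R5
t=9  I3 EX
t=10  I3 WR R2
t=11  I4→ADD
t=12  I4 RO
t=14  I4 EX
t=15  I4 WR R5
t=16  I5→SHIFT
t=17  I5 RO, I6→ADD
t=18  I5 EX, I6 RO
t=19  I5 WR R5
t=20  I6 EX
t=21  I6 WR R3
t=22  I7→ADD
t=23  I7 RO, I8→MUL
t=24  I8 RO
t=25  I7 EX
t=26  I7 WR R1
t=30  I8 EX
t=31  I8 WR R0

cycle = 5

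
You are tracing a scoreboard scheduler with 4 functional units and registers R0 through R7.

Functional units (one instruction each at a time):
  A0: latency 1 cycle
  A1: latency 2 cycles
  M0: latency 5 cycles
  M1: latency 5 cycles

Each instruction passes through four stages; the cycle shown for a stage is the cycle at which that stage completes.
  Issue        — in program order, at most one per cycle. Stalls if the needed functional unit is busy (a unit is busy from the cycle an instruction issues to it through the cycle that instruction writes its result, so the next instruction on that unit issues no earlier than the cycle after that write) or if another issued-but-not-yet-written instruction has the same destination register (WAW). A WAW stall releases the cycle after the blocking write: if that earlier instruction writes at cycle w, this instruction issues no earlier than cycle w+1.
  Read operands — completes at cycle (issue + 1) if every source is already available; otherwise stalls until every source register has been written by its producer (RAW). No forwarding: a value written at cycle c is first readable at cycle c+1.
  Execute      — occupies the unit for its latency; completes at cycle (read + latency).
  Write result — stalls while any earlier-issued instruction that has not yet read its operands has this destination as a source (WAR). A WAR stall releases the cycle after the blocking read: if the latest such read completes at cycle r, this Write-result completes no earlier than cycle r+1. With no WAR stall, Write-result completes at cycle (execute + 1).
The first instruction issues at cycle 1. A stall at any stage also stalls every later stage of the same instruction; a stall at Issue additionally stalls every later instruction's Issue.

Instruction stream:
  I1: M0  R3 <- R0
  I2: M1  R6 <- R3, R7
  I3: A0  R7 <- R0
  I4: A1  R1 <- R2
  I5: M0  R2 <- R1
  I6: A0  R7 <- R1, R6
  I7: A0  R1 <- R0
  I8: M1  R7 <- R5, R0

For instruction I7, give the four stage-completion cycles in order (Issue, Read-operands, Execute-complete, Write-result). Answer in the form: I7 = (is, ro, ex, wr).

I7 = (19, 20, 21, 22)

I1 -> (1, 2, 7, 8)
I2 -> (2, 9, 14, 15)  // RAW R3: wait I1 write@8
I3 -> (3, 4, 5, 10)  // WAR R7: wait I2 read@9
I4 -> (4, 5, 7, 8)
I5 -> (9, 10, 15, 16)  // struct: M0 busy until I1 writes@8
I6 -> (11, 16, 17, 18)  // struct: A0 busy until I3 writes@10, RAW R6: wait I2 write@15
I7 -> (19, 20, 21, 22)  // struct: A0 busy until I6 writes@18
I8 -> (20, 21, 26, 27)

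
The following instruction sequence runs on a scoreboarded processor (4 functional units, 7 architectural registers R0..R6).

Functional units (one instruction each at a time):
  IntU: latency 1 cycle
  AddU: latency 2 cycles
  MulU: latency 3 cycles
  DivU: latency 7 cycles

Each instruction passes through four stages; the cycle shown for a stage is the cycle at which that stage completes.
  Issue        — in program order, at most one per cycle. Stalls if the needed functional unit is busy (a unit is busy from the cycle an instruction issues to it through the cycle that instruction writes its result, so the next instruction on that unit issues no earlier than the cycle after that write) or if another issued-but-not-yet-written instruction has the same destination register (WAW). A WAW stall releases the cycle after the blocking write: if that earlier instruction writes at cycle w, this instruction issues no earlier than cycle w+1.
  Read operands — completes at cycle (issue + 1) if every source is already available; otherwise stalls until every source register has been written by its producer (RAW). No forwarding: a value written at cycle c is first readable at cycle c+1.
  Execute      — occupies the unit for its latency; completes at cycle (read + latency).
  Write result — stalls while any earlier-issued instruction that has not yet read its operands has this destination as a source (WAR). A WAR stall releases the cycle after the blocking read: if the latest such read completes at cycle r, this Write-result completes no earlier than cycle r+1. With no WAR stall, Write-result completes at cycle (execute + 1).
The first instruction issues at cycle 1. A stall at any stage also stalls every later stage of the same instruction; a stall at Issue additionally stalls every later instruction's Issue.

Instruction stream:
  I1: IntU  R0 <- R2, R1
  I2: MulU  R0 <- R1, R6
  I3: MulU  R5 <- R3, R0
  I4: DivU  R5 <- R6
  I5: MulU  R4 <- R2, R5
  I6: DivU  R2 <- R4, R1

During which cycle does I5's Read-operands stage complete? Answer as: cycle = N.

cycle = 27

cycle 1: I1 dispatched to IntU
cycle 2: I1 operands ready
cycle 3: I1 complete
cycle 4: R0←I1
cycle 5: I2 dispatched to MulU
cycle 6: I2 operands ready
cycle 9: I2 complete
cycle 10: R0←I2
cycle 11: I3 dispatched to MulU
cycle 12: I3 operands ready
cycle 15: I3 complete
cycle 16: R5←I3
cycle 17: I4 dispatched to DivU
cycle 18: I4 operands ready · I5 dispatched to MulU
cycle 25: I4 complete
cycle 26: R5←I4
cycle 27: I5 operands ready · I6 dispatched to DivU
cycle 30: I5 complete
cycle 31: R4←I5
cycle 32: I6 operands ready
cycle 39: I6 complete
cycle 40: R2←I6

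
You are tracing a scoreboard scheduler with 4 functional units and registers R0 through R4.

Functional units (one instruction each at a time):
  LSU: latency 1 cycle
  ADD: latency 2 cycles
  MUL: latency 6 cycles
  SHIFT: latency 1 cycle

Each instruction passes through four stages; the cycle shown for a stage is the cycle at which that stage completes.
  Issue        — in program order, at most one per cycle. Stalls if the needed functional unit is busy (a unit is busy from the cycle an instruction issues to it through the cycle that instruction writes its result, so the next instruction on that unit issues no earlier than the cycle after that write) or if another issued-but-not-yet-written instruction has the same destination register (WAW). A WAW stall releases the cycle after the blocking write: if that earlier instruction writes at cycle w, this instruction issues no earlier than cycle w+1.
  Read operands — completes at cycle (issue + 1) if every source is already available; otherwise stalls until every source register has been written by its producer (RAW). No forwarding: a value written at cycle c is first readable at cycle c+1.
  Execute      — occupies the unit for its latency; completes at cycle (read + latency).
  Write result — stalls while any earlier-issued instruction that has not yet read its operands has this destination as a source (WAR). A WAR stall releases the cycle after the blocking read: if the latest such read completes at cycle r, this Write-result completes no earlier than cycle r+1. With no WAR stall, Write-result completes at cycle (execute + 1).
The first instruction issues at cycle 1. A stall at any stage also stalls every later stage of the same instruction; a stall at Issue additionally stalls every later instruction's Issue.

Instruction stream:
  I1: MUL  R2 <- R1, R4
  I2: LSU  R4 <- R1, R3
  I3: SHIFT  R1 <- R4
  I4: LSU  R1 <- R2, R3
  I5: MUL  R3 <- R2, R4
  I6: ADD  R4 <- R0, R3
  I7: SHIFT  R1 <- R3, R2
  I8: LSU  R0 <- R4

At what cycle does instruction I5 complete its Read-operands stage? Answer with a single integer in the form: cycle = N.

c1: issue I1 (MUL)
c2: I1 read-ops, issue I2 (LSU)
c3: I2 read-ops, issue I3 (SHIFT)
c4: I2 finished on LSU
c5: I2→R4
c6: I3 read-ops
c7: I3 finished on SHIFT
c8: I1 finished on MUL, I3→R1
c9: I1→R2, issue I4 (LSU)
c10: I4 read-ops, issue I5 (MUL)
c11: I4 finished on LSU, I5 read-ops, issue I6 (ADD)
c12: I4→R1
c13: issue I7 (SHIFT)
c14: issue I8 (LSU)
c17: I5 finished on MUL
c18: I5→R3
c19: I6 read-ops, I7 read-ops
c20: I7 finished on SHIFT
c21: I6 finished on ADD, I7→R1
c22: I6→R4
c23: I8 read-ops
c24: I8 finished on LSU
c25: I8→R0

cycle = 11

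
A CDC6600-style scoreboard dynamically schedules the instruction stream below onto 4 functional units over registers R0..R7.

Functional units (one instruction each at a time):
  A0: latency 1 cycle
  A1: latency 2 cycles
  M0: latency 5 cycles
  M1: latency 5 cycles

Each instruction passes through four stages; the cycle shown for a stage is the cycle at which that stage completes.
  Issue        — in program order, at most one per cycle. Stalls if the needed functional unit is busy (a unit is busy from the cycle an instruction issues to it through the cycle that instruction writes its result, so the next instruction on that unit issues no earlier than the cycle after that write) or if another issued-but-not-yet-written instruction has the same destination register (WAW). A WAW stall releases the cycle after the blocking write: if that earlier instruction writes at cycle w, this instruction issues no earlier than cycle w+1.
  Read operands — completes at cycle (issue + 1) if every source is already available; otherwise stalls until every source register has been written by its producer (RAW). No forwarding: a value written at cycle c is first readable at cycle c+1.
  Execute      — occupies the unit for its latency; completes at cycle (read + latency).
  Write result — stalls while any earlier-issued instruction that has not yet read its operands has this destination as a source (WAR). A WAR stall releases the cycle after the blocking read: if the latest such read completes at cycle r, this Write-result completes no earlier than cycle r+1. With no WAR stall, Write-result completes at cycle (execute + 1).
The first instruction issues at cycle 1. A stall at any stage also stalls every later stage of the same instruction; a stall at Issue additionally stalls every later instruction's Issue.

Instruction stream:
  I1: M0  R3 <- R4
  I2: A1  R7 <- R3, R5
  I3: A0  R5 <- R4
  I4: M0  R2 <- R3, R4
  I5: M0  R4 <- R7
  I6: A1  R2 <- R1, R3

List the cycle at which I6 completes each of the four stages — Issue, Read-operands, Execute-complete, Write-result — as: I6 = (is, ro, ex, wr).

  I1 | 1 | 2 | 7 | 8
  I2 | 2 | 9 | 11 | 12   RAW R3: wait I1 write@8
  I3 | 3 | 4 | 5 | 10   WAR R5: wait I2 read@9
  I4 | 9 | 10 | 15 | 16   struct: M0 busy until I1 writes@8
  I5 | 17 | 18 | 23 | 24   struct: M0 busy until I4 writes@16
  I6 | 18 | 19 | 21 | 22

I6 = (18, 19, 21, 22)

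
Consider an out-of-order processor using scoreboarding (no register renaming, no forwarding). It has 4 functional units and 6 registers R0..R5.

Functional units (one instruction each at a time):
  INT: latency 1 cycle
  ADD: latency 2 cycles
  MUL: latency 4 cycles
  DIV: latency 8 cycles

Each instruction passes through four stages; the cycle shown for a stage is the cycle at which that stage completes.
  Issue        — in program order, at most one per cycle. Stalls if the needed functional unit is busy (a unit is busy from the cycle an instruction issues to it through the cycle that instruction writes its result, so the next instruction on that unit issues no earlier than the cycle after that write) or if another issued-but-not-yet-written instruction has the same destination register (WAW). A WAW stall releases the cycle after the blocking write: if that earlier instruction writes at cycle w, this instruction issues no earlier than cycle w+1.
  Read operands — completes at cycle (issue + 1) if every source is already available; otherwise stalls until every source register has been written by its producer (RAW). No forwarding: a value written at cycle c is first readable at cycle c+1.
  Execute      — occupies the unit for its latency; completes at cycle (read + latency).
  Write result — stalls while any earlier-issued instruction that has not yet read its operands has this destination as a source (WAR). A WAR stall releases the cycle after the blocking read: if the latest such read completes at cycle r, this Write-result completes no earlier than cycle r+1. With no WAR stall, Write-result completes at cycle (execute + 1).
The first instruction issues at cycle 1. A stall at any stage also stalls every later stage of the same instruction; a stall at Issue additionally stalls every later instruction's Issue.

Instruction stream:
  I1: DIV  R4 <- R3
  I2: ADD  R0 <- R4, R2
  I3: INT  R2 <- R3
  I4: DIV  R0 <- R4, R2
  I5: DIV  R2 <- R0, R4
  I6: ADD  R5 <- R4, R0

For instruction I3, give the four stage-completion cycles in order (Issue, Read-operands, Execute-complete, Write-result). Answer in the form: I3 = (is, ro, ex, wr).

I1  is:1  ro:2  ex:10  wr:11
I2  is:2  ro:12  ex:14  wr:15  — RAW R4: wait I1 write@11
I3  is:3  ro:4  ex:5  wr:13  — WAR R2: wait I2 read@12
I4  is:16  ro:17  ex:25  wr:26  — WAW R0: wait I2 write@15
I5  is:27  ro:28  ex:36  wr:37  — struct: DIV busy until I4 writes@26
I6  is:28  ro:29  ex:31  wr:32

I3 = (3, 4, 5, 13)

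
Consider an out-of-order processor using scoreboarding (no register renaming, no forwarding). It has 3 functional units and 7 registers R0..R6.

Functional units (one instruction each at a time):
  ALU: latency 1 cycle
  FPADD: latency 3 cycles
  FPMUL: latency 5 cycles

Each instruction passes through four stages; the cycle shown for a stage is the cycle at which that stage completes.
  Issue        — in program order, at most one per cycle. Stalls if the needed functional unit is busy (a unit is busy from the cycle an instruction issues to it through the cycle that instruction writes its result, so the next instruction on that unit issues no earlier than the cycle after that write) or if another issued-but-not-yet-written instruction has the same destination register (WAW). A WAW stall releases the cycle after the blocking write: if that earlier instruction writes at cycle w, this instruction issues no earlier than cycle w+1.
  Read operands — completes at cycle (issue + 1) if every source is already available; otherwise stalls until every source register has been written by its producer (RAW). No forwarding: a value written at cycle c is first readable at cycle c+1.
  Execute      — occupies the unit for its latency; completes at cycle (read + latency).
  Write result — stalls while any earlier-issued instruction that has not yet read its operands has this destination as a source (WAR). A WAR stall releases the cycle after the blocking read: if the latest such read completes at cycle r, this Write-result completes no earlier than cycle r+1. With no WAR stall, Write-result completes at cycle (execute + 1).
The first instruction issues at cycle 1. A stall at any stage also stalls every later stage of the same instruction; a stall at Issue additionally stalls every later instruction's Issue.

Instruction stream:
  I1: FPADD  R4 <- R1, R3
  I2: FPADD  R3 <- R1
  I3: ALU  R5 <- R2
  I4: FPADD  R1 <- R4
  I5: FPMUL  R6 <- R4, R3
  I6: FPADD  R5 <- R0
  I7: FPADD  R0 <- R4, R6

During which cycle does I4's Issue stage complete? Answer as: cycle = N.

cycle = 13

[I1] 1/2/5/6
[I2] 7/8/11/12  (struct: FPADD busy until I1 writes@6)
[I3] 8/9/10/11
[I4] 13/14/17/18  (struct: FPADD busy until I2 writes@12)
[I5] 14/15/20/21
[I6] 19/20/23/24  (struct: FPADD busy until I4 writes@18)
[I7] 25/26/29/30  (struct: FPADD busy until I6 writes@24)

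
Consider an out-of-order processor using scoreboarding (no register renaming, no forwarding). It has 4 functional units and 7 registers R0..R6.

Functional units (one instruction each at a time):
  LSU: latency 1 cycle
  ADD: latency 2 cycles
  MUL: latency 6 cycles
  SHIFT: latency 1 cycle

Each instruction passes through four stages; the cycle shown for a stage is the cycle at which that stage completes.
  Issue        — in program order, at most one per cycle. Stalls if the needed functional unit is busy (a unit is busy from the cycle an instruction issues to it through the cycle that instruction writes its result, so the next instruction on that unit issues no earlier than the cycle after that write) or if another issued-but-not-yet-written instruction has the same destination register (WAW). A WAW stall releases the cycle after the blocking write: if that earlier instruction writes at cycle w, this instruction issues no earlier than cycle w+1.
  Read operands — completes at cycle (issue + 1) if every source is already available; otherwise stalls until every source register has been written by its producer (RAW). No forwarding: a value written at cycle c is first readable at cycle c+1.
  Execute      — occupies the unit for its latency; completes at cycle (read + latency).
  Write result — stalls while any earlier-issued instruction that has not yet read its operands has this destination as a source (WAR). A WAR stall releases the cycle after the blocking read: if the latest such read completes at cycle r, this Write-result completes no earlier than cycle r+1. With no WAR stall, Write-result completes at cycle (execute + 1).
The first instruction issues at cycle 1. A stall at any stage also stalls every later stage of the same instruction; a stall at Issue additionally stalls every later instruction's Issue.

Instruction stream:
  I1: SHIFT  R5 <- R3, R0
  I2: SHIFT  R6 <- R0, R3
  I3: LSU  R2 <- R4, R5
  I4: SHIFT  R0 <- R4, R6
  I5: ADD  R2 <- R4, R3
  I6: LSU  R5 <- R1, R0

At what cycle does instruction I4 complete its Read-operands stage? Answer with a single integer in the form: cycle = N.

cycle = 10

[I1] 1/2/3/4
[I2] 5/6/7/8  (struct: SHIFT busy until I1 writes@4)
[I3] 6/7/8/9
[I4] 9/10/11/12  (struct: SHIFT busy until I2 writes@8)
[I5] 10/11/13/14
[I6] 11/13/14/15  (RAW R0: wait I4 write@12)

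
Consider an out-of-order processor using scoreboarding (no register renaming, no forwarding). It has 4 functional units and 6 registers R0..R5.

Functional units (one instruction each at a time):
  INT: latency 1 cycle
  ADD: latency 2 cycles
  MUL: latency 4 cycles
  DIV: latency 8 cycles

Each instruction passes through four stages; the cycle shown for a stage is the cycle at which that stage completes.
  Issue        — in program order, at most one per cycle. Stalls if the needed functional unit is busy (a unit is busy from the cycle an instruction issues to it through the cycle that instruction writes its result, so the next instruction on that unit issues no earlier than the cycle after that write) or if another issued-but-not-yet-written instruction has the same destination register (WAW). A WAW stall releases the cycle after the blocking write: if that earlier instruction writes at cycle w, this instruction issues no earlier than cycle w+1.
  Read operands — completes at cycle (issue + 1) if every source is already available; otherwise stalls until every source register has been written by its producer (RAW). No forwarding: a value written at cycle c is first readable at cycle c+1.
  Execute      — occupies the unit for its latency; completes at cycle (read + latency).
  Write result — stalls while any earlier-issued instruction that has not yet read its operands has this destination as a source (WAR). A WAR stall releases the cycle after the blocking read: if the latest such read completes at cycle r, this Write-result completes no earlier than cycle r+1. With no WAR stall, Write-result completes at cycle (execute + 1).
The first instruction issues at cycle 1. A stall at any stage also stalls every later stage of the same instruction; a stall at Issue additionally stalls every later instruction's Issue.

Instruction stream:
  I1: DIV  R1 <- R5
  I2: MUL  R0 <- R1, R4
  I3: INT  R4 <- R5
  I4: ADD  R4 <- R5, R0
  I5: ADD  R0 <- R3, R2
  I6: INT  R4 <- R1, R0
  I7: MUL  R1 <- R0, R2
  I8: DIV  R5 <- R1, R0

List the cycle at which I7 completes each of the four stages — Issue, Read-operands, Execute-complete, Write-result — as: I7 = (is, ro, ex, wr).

cycle 1: issue I1 (DIV)
cycle 2: I1 read-ops · issue I2 (MUL)
cycle 3: issue I3 (INT)
cycle 4: I3 read-ops
cycle 5: I3 finished on INT
cycle 10: I1 finished on DIV
cycle 11: I1→R1
cycle 12: I2 read-ops
cycle 13: I3→R4
cycle 14: issue I4 (ADD)
cycle 16: I2 finished on MUL
cycle 17: I2→R0
cycle 18: I4 read-ops
cycle 20: I4 finished on ADD
cycle 21: I4→R4
cycle 22: issue I5 (ADD)
cycle 23: I5 read-ops · issue I6 (INT)
cycle 24: issue I7 (MUL)
cycle 25: I5 finished on ADD · issue I8 (DIV)
cycle 26: I5→R0
cycle 27: I6 read-ops · I7 read-ops
cycle 28: I6 finished on INT
cycle 29: I6→R4
cycle 31: I7 finished on MUL
cycle 32: I7→R1
cycle 33: I8 read-ops
cycle 41: I8 finished on DIV
cycle 42: I8→R5

I7 = (24, 27, 31, 32)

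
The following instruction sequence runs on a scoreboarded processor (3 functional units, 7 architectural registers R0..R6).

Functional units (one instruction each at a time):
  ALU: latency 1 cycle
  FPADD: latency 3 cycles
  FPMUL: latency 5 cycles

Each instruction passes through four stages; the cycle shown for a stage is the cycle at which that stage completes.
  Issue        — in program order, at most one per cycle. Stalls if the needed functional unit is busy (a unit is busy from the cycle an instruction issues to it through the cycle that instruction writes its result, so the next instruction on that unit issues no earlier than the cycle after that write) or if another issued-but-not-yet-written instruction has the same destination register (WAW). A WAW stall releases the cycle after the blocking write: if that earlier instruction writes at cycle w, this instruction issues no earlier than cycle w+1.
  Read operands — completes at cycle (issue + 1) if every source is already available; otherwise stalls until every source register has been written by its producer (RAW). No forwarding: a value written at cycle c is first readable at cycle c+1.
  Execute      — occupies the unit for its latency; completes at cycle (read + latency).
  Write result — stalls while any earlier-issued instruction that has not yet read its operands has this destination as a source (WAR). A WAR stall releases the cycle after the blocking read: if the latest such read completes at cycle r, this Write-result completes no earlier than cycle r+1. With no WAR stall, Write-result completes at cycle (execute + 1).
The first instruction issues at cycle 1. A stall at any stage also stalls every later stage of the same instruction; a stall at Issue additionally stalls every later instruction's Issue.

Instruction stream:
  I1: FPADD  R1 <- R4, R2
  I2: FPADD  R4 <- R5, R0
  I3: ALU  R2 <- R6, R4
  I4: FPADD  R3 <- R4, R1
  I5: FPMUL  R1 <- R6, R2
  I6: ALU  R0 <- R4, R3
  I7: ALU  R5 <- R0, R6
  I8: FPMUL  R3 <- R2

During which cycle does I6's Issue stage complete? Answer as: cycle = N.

cycle = 16

I1 -> (1, 2, 5, 6)
I2 -> (7, 8, 11, 12)  // struct: FPADD busy until I1 writes@6
I3 -> (8, 13, 14, 15)  // RAW R4: wait I2 write@12
I4 -> (13, 14, 17, 18)  // struct: FPADD busy until I2 writes@12
I5 -> (14, 16, 21, 22)  // RAW R2: wait I3 write@15
I6 -> (16, 19, 20, 21)  // struct: ALU busy until I3 writes@15, RAW R3: wait I4 write@18
I7 -> (22, 23, 24, 25)  // struct: ALU busy until I6 writes@21
I8 -> (23, 24, 29, 30)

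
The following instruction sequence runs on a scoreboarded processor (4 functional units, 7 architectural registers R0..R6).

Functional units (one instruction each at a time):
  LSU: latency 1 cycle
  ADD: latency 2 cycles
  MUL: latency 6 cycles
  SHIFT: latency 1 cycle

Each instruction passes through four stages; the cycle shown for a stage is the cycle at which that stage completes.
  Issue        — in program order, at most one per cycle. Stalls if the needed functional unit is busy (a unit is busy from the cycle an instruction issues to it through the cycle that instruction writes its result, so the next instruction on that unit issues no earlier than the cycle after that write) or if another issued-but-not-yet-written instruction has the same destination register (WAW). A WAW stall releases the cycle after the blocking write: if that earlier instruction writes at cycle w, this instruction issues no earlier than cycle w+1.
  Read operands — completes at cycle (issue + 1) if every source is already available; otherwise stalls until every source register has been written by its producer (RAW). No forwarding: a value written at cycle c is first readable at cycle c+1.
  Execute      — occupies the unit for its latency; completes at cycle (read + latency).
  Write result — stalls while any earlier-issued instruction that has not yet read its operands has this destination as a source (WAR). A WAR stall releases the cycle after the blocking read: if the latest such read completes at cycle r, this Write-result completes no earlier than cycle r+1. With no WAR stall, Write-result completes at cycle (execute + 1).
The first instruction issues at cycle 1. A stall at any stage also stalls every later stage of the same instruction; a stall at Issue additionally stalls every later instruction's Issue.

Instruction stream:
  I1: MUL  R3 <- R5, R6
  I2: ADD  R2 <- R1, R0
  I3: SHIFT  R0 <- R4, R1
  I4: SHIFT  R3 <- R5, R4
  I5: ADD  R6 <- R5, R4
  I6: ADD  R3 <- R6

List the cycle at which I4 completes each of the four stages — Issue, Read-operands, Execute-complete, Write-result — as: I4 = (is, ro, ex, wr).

I4 = (10, 11, 12, 13)

I1  is:1  ro:2  ex:8  wr:9
I2  is:2  ro:3  ex:5  wr:6
I3  is:3  ro:4  ex:5  wr:6
I4  is:10  ro:11  ex:12  wr:13  — WAW R3: wait I1 write@9
I5  is:11  ro:12  ex:14  wr:15
I6  is:16  ro:17  ex:19  wr:20  — struct: ADD busy until I5 writes@15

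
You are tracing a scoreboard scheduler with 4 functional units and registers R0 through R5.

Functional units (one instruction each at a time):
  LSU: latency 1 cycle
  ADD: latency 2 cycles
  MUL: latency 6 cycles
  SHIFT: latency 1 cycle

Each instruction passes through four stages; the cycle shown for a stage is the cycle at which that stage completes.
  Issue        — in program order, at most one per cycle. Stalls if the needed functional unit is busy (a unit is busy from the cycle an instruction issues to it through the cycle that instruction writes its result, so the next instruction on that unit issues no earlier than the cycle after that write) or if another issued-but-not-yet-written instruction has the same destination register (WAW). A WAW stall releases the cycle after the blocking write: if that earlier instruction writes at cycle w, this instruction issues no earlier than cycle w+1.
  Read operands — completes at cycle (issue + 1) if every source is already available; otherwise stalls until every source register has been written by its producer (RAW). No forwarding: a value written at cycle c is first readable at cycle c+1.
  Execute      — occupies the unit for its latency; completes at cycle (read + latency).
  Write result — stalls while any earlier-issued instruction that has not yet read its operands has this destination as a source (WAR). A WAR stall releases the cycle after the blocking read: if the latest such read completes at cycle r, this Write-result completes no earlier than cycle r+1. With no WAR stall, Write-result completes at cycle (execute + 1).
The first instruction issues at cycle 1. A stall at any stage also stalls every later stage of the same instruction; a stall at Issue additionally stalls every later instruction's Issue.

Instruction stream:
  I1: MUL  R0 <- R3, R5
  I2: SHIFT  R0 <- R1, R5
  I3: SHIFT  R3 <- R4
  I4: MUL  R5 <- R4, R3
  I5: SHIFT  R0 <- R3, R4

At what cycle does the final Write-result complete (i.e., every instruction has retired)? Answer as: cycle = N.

cycle = 25

1) issue 1, read 2, done 8, write 9
2) issue 10, read 11, done 12, write 13  <WAW R0: wait I1 write@9>
3) issue 14, read 15, done 16, write 17  <struct: SHIFT busy until I2 writes@13>
4) issue 15, read 18, done 24, write 25  <RAW R3: wait I3 write@17>
5) issue 18, read 19, done 20, write 21  <struct: SHIFT busy until I3 writes@17>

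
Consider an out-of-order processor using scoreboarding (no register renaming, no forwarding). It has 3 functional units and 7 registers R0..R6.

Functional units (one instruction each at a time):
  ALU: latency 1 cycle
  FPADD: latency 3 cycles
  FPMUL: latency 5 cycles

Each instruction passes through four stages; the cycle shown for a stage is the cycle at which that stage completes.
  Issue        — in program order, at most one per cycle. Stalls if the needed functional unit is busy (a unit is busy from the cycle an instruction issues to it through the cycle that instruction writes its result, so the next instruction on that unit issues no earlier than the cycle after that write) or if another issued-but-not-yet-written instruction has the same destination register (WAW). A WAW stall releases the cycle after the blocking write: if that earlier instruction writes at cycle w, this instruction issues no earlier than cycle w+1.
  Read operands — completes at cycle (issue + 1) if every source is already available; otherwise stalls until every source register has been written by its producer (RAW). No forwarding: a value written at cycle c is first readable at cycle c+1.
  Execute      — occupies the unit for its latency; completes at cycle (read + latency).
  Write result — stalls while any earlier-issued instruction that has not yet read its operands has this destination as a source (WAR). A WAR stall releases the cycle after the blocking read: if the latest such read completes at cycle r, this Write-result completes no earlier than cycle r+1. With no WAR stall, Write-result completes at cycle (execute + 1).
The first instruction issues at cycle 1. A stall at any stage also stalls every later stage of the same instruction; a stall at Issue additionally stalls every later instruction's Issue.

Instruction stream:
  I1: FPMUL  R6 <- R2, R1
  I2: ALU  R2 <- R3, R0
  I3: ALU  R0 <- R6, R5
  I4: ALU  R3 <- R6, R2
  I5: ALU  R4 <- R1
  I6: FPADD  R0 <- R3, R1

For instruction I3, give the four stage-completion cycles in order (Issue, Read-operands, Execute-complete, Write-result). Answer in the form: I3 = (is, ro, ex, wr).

c1: I1 issues→FPMUL
c2: I1 reads · I2 issues→ALU
c3: I2 reads
c4: I2 exec-done
c5: I2 writes R2
c6: I3 issues→ALU
c7: I1 exec-done
c8: I1 writes R6
c9: I3 reads
c10: I3 exec-done
c11: I3 writes R0
c12: I4 issues→ALU
c13: I4 reads
c14: I4 exec-done
c15: I4 writes R3
c16: I5 issues→ALU
c17: I5 reads · I6 issues→FPADD
c18: I5 exec-done · I6 reads
c19: I5 writes R4
c21: I6 exec-done
c22: I6 writes R0

I3 = (6, 9, 10, 11)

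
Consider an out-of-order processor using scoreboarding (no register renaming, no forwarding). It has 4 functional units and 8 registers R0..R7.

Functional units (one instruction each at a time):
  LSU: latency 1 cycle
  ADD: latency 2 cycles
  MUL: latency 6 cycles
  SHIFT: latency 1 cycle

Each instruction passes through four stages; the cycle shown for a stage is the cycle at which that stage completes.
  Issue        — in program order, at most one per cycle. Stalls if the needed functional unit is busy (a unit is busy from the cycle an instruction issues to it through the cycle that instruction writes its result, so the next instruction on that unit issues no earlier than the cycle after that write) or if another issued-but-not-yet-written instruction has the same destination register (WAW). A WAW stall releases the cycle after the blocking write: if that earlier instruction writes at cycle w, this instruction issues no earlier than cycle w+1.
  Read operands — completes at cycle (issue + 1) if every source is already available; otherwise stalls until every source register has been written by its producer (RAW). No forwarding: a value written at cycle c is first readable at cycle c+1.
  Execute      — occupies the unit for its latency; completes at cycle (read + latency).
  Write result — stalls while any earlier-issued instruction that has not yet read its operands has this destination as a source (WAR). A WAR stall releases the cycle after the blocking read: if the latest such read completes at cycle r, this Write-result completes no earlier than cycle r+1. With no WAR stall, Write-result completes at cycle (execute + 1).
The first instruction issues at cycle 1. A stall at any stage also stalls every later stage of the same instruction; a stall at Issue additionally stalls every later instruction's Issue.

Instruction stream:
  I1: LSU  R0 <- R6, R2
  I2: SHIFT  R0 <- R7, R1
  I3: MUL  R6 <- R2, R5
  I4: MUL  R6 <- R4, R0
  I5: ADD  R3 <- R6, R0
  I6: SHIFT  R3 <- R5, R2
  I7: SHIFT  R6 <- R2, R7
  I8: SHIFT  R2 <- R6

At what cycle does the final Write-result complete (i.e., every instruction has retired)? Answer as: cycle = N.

cycle = 39

c1: I1 dispatched to LSU
c2: I1 operands ready
c3: I1 complete
c4: R0←I1
c5: I2 dispatched to SHIFT
c6: I2 operands ready, I3 dispatched to MUL
c7: I2 complete, I3 operands ready
c8: R0←I2
c13: I3 complete
c14: R6←I3
c15: I4 dispatched to MUL
c16: I4 operands ready, I5 dispatched to ADD
c22: I4 complete
c23: R6←I4
c24: I5 operands ready
c26: I5 complete
c27: R3←I5
c28: I6 dispatched to SHIFT
c29: I6 operands ready
c30: I6 complete
c31: R3←I6
c32: I7 dispatched to SHIFT
c33: I7 operands ready
c34: I7 complete
c35: R6←I7
c36: I8 dispatched to SHIFT
c37: I8 operands ready
c38: I8 complete
c39: R2←I8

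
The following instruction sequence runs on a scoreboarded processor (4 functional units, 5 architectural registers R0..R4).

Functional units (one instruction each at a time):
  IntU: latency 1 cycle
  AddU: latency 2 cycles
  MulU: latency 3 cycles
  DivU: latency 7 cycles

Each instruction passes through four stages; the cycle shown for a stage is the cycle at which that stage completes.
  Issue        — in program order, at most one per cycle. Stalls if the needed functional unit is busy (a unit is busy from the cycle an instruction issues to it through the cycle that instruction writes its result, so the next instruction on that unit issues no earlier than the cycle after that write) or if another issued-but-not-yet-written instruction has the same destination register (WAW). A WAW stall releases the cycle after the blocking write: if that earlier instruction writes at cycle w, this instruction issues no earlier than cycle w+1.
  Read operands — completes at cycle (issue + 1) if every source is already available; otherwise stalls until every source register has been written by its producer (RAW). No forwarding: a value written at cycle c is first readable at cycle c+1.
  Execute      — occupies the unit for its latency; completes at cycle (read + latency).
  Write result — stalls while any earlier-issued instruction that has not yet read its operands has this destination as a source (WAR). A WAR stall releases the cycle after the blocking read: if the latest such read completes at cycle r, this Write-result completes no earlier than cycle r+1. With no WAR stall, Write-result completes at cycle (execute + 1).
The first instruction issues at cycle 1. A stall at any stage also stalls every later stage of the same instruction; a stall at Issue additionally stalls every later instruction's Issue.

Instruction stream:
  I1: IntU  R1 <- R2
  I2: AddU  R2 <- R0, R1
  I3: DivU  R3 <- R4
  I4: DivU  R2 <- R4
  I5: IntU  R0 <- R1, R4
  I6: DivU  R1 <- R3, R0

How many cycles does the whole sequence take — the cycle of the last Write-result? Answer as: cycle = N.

c1: I1→IntU
c2: I1 RO, I2→AddU
c3: I1 EX, I3→DivU
c4: I1 WR R1, I3 RO
c5: I2 RO
c7: I2 EX
c8: I2 WR R2
c11: I3 EX
c12: I3 WR R3
c13: I4→DivU
c14: I4 RO, I5→IntU
c15: I5 RO
c16: I5 EX
c17: I5 WR R0
c21: I4 EX
c22: I4 WR R2
c23: I6→DivU
c24: I6 RO
c31: I6 EX
c32: I6 WR R1

cycle = 32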